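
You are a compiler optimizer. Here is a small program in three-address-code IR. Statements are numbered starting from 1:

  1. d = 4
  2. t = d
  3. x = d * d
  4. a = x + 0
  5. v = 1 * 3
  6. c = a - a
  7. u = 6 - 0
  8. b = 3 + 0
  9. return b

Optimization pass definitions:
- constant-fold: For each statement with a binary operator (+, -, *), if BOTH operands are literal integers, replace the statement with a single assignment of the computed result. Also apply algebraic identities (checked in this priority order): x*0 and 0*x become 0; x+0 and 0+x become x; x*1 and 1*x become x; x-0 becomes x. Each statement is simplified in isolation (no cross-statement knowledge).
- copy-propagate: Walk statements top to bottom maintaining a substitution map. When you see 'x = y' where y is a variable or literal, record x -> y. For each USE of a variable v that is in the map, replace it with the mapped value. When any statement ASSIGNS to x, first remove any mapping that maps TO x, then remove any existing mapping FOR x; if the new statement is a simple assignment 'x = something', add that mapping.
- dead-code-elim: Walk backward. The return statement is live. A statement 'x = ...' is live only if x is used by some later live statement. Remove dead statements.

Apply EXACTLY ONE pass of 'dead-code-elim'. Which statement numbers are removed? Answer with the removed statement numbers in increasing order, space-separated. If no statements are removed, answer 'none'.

Backward liveness scan:
Stmt 1 'd = 4': DEAD (d not in live set [])
Stmt 2 't = d': DEAD (t not in live set [])
Stmt 3 'x = d * d': DEAD (x not in live set [])
Stmt 4 'a = x + 0': DEAD (a not in live set [])
Stmt 5 'v = 1 * 3': DEAD (v not in live set [])
Stmt 6 'c = a - a': DEAD (c not in live set [])
Stmt 7 'u = 6 - 0': DEAD (u not in live set [])
Stmt 8 'b = 3 + 0': KEEP (b is live); live-in = []
Stmt 9 'return b': KEEP (return); live-in = ['b']
Removed statement numbers: [1, 2, 3, 4, 5, 6, 7]
Surviving IR:
  b = 3 + 0
  return b

Answer: 1 2 3 4 5 6 7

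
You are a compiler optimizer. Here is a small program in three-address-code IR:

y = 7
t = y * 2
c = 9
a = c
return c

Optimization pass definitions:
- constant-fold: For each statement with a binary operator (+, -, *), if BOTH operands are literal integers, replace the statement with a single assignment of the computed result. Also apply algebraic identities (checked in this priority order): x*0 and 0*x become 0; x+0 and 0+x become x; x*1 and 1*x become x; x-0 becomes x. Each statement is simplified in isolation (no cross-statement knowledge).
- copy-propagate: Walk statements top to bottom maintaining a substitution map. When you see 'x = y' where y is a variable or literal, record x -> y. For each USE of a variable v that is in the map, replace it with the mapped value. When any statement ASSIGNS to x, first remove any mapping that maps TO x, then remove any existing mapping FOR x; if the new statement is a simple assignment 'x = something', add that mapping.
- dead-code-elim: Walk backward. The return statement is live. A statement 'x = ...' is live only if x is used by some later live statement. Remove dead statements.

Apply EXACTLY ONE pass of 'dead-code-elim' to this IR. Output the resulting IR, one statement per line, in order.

Answer: c = 9
return c

Derivation:
Applying dead-code-elim statement-by-statement:
  [5] return c  -> KEEP (return); live=['c']
  [4] a = c  -> DEAD (a not live)
  [3] c = 9  -> KEEP; live=[]
  [2] t = y * 2  -> DEAD (t not live)
  [1] y = 7  -> DEAD (y not live)
Result (2 stmts):
  c = 9
  return c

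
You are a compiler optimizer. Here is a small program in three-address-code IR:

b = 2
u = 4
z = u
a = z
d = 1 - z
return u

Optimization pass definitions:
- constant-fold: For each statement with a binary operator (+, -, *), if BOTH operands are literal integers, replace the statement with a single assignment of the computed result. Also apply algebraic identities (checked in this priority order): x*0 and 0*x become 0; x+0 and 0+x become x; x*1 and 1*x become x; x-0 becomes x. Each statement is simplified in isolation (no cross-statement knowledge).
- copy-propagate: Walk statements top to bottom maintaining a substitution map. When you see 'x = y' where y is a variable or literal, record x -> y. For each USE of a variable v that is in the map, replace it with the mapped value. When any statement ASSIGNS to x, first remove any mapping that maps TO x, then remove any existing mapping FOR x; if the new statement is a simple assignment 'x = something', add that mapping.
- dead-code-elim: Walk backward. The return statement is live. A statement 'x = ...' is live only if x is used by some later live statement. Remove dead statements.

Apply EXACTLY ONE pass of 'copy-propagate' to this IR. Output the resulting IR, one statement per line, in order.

Applying copy-propagate statement-by-statement:
  [1] b = 2  (unchanged)
  [2] u = 4  (unchanged)
  [3] z = u  -> z = 4
  [4] a = z  -> a = 4
  [5] d = 1 - z  -> d = 1 - 4
  [6] return u  -> return 4
Result (6 stmts):
  b = 2
  u = 4
  z = 4
  a = 4
  d = 1 - 4
  return 4

Answer: b = 2
u = 4
z = 4
a = 4
d = 1 - 4
return 4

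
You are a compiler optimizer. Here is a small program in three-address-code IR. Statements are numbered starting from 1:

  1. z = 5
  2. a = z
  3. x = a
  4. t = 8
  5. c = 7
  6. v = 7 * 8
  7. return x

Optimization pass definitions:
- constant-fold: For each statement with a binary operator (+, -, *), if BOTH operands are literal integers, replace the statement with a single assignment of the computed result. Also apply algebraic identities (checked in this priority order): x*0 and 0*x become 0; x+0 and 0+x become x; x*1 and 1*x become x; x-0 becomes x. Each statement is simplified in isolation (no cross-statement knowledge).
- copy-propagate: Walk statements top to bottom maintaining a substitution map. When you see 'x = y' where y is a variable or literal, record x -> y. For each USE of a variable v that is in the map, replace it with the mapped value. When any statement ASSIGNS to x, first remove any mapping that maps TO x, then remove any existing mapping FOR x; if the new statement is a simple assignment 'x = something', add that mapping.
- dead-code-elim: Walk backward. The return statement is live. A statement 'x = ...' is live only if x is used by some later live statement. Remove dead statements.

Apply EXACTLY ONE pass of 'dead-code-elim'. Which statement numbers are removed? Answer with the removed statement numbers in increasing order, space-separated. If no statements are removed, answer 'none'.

Backward liveness scan:
Stmt 1 'z = 5': KEEP (z is live); live-in = []
Stmt 2 'a = z': KEEP (a is live); live-in = ['z']
Stmt 3 'x = a': KEEP (x is live); live-in = ['a']
Stmt 4 't = 8': DEAD (t not in live set ['x'])
Stmt 5 'c = 7': DEAD (c not in live set ['x'])
Stmt 6 'v = 7 * 8': DEAD (v not in live set ['x'])
Stmt 7 'return x': KEEP (return); live-in = ['x']
Removed statement numbers: [4, 5, 6]
Surviving IR:
  z = 5
  a = z
  x = a
  return x

Answer: 4 5 6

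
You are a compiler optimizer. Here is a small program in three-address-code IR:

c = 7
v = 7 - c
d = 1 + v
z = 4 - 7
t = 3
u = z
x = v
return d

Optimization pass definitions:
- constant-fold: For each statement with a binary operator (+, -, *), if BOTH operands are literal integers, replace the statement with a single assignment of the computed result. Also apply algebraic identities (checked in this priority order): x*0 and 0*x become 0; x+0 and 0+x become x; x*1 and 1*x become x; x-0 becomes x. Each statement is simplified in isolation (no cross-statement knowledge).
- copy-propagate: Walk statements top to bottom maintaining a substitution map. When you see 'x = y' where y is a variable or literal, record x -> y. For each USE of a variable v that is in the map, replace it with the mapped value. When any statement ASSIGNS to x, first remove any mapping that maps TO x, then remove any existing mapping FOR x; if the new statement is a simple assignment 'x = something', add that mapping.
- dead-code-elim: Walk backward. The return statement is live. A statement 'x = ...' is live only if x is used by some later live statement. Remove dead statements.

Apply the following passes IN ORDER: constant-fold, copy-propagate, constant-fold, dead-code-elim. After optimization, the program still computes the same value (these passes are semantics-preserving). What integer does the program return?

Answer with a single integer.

Initial IR:
  c = 7
  v = 7 - c
  d = 1 + v
  z = 4 - 7
  t = 3
  u = z
  x = v
  return d
After constant-fold (8 stmts):
  c = 7
  v = 7 - c
  d = 1 + v
  z = -3
  t = 3
  u = z
  x = v
  return d
After copy-propagate (8 stmts):
  c = 7
  v = 7 - 7
  d = 1 + v
  z = -3
  t = 3
  u = -3
  x = v
  return d
After constant-fold (8 stmts):
  c = 7
  v = 0
  d = 1 + v
  z = -3
  t = 3
  u = -3
  x = v
  return d
After dead-code-elim (3 stmts):
  v = 0
  d = 1 + v
  return d
Evaluate:
  c = 7  =>  c = 7
  v = 7 - c  =>  v = 0
  d = 1 + v  =>  d = 1
  z = 4 - 7  =>  z = -3
  t = 3  =>  t = 3
  u = z  =>  u = -3
  x = v  =>  x = 0
  return d = 1

Answer: 1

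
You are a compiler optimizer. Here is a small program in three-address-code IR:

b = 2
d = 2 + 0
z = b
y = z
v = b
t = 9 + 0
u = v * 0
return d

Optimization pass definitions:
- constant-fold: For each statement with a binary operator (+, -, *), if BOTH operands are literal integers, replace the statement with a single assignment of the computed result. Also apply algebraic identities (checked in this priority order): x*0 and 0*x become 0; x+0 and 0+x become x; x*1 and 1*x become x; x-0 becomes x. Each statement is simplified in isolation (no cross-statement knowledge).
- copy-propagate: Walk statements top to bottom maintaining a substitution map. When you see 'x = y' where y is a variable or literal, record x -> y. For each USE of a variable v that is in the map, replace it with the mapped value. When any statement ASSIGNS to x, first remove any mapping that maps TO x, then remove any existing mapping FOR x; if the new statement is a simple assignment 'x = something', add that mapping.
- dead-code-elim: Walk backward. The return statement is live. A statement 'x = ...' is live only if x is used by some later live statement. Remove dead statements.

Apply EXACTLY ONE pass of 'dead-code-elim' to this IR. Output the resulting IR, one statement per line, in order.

Answer: d = 2 + 0
return d

Derivation:
Applying dead-code-elim statement-by-statement:
  [8] return d  -> KEEP (return); live=['d']
  [7] u = v * 0  -> DEAD (u not live)
  [6] t = 9 + 0  -> DEAD (t not live)
  [5] v = b  -> DEAD (v not live)
  [4] y = z  -> DEAD (y not live)
  [3] z = b  -> DEAD (z not live)
  [2] d = 2 + 0  -> KEEP; live=[]
  [1] b = 2  -> DEAD (b not live)
Result (2 stmts):
  d = 2 + 0
  return d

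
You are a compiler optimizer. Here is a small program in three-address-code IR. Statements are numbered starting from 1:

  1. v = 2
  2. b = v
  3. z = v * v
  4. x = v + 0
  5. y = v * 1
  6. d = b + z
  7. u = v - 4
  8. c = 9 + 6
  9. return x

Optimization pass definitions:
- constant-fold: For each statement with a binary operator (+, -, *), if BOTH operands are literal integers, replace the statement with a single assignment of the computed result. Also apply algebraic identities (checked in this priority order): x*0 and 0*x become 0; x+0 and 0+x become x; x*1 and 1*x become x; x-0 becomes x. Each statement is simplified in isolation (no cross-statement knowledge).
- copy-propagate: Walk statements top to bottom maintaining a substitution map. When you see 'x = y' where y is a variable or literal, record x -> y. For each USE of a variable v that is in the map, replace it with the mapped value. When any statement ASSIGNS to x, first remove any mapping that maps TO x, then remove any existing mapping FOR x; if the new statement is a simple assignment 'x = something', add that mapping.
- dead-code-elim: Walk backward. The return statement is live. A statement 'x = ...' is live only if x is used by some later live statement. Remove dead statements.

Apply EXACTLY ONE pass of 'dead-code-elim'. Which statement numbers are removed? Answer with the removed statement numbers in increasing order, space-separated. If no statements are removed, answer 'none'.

Backward liveness scan:
Stmt 1 'v = 2': KEEP (v is live); live-in = []
Stmt 2 'b = v': DEAD (b not in live set ['v'])
Stmt 3 'z = v * v': DEAD (z not in live set ['v'])
Stmt 4 'x = v + 0': KEEP (x is live); live-in = ['v']
Stmt 5 'y = v * 1': DEAD (y not in live set ['x'])
Stmt 6 'd = b + z': DEAD (d not in live set ['x'])
Stmt 7 'u = v - 4': DEAD (u not in live set ['x'])
Stmt 8 'c = 9 + 6': DEAD (c not in live set ['x'])
Stmt 9 'return x': KEEP (return); live-in = ['x']
Removed statement numbers: [2, 3, 5, 6, 7, 8]
Surviving IR:
  v = 2
  x = v + 0
  return x

Answer: 2 3 5 6 7 8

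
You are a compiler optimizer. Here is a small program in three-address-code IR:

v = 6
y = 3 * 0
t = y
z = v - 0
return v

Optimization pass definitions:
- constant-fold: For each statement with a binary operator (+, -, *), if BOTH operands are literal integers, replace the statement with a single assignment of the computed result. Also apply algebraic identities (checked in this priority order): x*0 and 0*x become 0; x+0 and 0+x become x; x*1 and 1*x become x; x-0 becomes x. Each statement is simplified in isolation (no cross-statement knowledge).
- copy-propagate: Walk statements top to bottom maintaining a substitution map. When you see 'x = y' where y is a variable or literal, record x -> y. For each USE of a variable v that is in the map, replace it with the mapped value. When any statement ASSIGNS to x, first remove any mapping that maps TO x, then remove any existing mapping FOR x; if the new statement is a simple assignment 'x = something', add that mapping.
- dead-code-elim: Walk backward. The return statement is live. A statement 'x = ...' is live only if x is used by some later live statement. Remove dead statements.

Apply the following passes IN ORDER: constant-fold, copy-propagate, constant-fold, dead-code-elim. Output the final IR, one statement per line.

Initial IR:
  v = 6
  y = 3 * 0
  t = y
  z = v - 0
  return v
After constant-fold (5 stmts):
  v = 6
  y = 0
  t = y
  z = v
  return v
After copy-propagate (5 stmts):
  v = 6
  y = 0
  t = 0
  z = 6
  return 6
After constant-fold (5 stmts):
  v = 6
  y = 0
  t = 0
  z = 6
  return 6
After dead-code-elim (1 stmts):
  return 6

Answer: return 6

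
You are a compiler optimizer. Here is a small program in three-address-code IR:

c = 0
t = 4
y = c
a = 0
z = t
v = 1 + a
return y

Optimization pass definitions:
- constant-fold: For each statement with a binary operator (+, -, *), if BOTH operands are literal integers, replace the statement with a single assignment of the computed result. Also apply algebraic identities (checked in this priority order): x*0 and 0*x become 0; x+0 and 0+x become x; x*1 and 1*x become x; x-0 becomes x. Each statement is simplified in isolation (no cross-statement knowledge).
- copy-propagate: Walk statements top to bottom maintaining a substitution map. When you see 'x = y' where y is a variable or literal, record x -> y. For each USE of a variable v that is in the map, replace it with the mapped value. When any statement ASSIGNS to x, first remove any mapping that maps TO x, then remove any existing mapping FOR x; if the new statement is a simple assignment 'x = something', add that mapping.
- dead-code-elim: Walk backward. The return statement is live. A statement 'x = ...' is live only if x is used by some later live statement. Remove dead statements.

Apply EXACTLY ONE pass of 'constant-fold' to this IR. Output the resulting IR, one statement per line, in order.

Applying constant-fold statement-by-statement:
  [1] c = 0  (unchanged)
  [2] t = 4  (unchanged)
  [3] y = c  (unchanged)
  [4] a = 0  (unchanged)
  [5] z = t  (unchanged)
  [6] v = 1 + a  (unchanged)
  [7] return y  (unchanged)
Result (7 stmts):
  c = 0
  t = 4
  y = c
  a = 0
  z = t
  v = 1 + a
  return y

Answer: c = 0
t = 4
y = c
a = 0
z = t
v = 1 + a
return y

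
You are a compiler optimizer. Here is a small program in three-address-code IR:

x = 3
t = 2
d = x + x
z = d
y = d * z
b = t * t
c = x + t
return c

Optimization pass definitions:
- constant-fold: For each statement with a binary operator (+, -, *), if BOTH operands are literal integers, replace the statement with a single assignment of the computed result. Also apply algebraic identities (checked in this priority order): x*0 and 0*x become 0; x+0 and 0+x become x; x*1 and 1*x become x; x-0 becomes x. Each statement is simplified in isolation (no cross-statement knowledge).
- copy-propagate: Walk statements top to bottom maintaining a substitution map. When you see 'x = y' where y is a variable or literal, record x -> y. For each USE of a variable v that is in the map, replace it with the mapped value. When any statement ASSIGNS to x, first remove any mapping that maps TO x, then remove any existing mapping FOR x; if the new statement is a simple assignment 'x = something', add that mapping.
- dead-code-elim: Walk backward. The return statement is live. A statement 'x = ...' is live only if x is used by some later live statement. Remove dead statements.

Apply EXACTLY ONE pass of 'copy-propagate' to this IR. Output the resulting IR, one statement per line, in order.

Answer: x = 3
t = 2
d = 3 + 3
z = d
y = d * d
b = 2 * 2
c = 3 + 2
return c

Derivation:
Applying copy-propagate statement-by-statement:
  [1] x = 3  (unchanged)
  [2] t = 2  (unchanged)
  [3] d = x + x  -> d = 3 + 3
  [4] z = d  (unchanged)
  [5] y = d * z  -> y = d * d
  [6] b = t * t  -> b = 2 * 2
  [7] c = x + t  -> c = 3 + 2
  [8] return c  (unchanged)
Result (8 stmts):
  x = 3
  t = 2
  d = 3 + 3
  z = d
  y = d * d
  b = 2 * 2
  c = 3 + 2
  return c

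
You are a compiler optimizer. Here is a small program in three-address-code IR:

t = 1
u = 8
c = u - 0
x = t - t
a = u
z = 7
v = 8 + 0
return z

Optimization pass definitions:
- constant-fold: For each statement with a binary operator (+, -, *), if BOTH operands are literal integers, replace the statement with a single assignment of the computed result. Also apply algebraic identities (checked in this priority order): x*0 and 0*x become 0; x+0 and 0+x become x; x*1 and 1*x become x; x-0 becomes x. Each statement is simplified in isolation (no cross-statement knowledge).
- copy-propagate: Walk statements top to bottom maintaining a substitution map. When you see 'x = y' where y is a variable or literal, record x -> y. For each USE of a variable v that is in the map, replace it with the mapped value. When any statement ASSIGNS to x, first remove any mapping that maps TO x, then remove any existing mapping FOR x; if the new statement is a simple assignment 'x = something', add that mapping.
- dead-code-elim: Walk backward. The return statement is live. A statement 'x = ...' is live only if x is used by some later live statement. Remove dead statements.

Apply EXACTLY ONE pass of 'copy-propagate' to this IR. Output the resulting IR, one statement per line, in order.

Applying copy-propagate statement-by-statement:
  [1] t = 1  (unchanged)
  [2] u = 8  (unchanged)
  [3] c = u - 0  -> c = 8 - 0
  [4] x = t - t  -> x = 1 - 1
  [5] a = u  -> a = 8
  [6] z = 7  (unchanged)
  [7] v = 8 + 0  (unchanged)
  [8] return z  -> return 7
Result (8 stmts):
  t = 1
  u = 8
  c = 8 - 0
  x = 1 - 1
  a = 8
  z = 7
  v = 8 + 0
  return 7

Answer: t = 1
u = 8
c = 8 - 0
x = 1 - 1
a = 8
z = 7
v = 8 + 0
return 7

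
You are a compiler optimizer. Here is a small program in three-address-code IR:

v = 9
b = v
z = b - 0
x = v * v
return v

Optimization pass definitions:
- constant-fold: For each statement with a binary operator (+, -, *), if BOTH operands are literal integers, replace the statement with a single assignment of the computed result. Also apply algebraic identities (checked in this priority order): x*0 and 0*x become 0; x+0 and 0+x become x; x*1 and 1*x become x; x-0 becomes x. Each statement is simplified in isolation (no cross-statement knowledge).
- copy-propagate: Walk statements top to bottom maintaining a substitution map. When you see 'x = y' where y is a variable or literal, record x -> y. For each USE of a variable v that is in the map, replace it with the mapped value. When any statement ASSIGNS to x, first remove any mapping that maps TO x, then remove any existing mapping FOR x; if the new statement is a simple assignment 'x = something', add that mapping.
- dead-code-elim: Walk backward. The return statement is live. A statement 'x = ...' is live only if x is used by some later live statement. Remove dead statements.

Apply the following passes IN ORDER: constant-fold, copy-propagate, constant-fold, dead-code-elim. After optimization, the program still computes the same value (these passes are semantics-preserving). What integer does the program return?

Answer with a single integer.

Initial IR:
  v = 9
  b = v
  z = b - 0
  x = v * v
  return v
After constant-fold (5 stmts):
  v = 9
  b = v
  z = b
  x = v * v
  return v
After copy-propagate (5 stmts):
  v = 9
  b = 9
  z = 9
  x = 9 * 9
  return 9
After constant-fold (5 stmts):
  v = 9
  b = 9
  z = 9
  x = 81
  return 9
After dead-code-elim (1 stmts):
  return 9
Evaluate:
  v = 9  =>  v = 9
  b = v  =>  b = 9
  z = b - 0  =>  z = 9
  x = v * v  =>  x = 81
  return v = 9

Answer: 9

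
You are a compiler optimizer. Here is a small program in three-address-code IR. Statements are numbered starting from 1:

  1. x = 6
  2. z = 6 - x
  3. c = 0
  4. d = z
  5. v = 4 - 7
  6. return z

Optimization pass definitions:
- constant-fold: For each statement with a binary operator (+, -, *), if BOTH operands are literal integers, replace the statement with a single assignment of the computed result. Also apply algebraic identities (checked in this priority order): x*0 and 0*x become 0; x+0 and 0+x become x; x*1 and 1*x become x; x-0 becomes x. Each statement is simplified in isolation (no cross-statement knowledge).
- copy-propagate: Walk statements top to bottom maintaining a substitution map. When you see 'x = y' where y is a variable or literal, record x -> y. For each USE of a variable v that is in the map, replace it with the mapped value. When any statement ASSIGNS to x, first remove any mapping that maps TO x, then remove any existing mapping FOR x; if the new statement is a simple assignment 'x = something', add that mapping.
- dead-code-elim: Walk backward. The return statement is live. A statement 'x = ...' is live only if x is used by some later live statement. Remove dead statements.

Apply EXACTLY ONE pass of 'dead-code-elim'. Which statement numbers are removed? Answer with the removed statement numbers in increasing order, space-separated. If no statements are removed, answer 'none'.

Answer: 3 4 5

Derivation:
Backward liveness scan:
Stmt 1 'x = 6': KEEP (x is live); live-in = []
Stmt 2 'z = 6 - x': KEEP (z is live); live-in = ['x']
Stmt 3 'c = 0': DEAD (c not in live set ['z'])
Stmt 4 'd = z': DEAD (d not in live set ['z'])
Stmt 5 'v = 4 - 7': DEAD (v not in live set ['z'])
Stmt 6 'return z': KEEP (return); live-in = ['z']
Removed statement numbers: [3, 4, 5]
Surviving IR:
  x = 6
  z = 6 - x
  return z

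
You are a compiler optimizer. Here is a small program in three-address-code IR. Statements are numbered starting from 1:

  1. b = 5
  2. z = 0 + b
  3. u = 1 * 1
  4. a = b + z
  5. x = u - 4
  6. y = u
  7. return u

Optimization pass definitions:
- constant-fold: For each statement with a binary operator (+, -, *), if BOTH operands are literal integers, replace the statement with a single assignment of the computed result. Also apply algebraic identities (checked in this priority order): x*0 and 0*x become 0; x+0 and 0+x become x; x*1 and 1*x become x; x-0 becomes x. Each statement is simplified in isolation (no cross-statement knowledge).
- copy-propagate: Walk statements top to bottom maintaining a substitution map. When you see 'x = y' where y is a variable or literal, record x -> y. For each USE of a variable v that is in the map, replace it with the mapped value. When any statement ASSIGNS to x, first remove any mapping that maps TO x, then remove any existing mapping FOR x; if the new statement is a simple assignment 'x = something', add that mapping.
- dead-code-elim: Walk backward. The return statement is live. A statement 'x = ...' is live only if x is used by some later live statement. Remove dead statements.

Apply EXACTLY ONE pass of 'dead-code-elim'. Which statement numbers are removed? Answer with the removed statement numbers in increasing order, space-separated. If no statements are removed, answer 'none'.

Backward liveness scan:
Stmt 1 'b = 5': DEAD (b not in live set [])
Stmt 2 'z = 0 + b': DEAD (z not in live set [])
Stmt 3 'u = 1 * 1': KEEP (u is live); live-in = []
Stmt 4 'a = b + z': DEAD (a not in live set ['u'])
Stmt 5 'x = u - 4': DEAD (x not in live set ['u'])
Stmt 6 'y = u': DEAD (y not in live set ['u'])
Stmt 7 'return u': KEEP (return); live-in = ['u']
Removed statement numbers: [1, 2, 4, 5, 6]
Surviving IR:
  u = 1 * 1
  return u

Answer: 1 2 4 5 6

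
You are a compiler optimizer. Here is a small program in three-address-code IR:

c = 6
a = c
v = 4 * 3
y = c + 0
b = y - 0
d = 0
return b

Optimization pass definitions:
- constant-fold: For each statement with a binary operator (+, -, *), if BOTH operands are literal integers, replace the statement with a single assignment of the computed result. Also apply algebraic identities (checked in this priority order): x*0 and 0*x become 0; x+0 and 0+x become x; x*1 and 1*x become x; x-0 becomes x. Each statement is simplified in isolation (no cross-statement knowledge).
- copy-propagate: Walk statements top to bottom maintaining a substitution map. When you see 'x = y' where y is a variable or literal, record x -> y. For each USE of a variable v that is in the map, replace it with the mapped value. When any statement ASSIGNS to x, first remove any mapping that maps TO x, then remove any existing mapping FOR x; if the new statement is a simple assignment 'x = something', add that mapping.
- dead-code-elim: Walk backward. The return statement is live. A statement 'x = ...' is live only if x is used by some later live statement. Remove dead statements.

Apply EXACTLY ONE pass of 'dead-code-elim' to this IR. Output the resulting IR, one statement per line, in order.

Applying dead-code-elim statement-by-statement:
  [7] return b  -> KEEP (return); live=['b']
  [6] d = 0  -> DEAD (d not live)
  [5] b = y - 0  -> KEEP; live=['y']
  [4] y = c + 0  -> KEEP; live=['c']
  [3] v = 4 * 3  -> DEAD (v not live)
  [2] a = c  -> DEAD (a not live)
  [1] c = 6  -> KEEP; live=[]
Result (4 stmts):
  c = 6
  y = c + 0
  b = y - 0
  return b

Answer: c = 6
y = c + 0
b = y - 0
return b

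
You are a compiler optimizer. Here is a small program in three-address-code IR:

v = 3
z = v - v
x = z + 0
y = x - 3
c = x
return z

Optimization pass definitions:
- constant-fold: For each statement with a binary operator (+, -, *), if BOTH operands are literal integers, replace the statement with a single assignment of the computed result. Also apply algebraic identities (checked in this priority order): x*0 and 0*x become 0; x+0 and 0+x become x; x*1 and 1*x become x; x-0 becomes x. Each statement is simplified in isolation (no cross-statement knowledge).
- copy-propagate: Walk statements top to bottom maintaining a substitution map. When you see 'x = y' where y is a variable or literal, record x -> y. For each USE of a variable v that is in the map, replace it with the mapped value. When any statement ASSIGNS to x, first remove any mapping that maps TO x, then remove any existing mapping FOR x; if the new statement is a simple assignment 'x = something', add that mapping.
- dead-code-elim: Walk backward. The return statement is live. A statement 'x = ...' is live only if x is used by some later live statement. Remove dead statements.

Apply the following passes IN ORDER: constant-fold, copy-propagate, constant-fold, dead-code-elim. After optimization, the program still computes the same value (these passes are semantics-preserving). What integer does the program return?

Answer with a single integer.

Answer: 0

Derivation:
Initial IR:
  v = 3
  z = v - v
  x = z + 0
  y = x - 3
  c = x
  return z
After constant-fold (6 stmts):
  v = 3
  z = v - v
  x = z
  y = x - 3
  c = x
  return z
After copy-propagate (6 stmts):
  v = 3
  z = 3 - 3
  x = z
  y = z - 3
  c = z
  return z
After constant-fold (6 stmts):
  v = 3
  z = 0
  x = z
  y = z - 3
  c = z
  return z
After dead-code-elim (2 stmts):
  z = 0
  return z
Evaluate:
  v = 3  =>  v = 3
  z = v - v  =>  z = 0
  x = z + 0  =>  x = 0
  y = x - 3  =>  y = -3
  c = x  =>  c = 0
  return z = 0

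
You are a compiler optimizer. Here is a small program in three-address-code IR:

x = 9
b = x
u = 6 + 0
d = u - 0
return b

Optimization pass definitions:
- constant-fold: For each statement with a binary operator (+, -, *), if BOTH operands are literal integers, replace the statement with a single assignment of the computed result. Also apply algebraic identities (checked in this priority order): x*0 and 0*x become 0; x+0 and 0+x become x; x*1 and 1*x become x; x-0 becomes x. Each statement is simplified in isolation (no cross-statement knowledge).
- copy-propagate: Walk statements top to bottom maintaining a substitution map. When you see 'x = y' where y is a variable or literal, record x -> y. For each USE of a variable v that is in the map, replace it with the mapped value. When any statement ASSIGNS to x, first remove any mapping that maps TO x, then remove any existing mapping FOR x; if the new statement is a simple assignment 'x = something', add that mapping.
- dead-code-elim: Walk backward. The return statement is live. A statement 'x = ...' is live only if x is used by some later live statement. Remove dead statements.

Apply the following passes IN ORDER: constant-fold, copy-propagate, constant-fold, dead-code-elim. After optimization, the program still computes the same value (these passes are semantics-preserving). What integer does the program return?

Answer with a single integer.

Initial IR:
  x = 9
  b = x
  u = 6 + 0
  d = u - 0
  return b
After constant-fold (5 stmts):
  x = 9
  b = x
  u = 6
  d = u
  return b
After copy-propagate (5 stmts):
  x = 9
  b = 9
  u = 6
  d = 6
  return 9
After constant-fold (5 stmts):
  x = 9
  b = 9
  u = 6
  d = 6
  return 9
After dead-code-elim (1 stmts):
  return 9
Evaluate:
  x = 9  =>  x = 9
  b = x  =>  b = 9
  u = 6 + 0  =>  u = 6
  d = u - 0  =>  d = 6
  return b = 9

Answer: 9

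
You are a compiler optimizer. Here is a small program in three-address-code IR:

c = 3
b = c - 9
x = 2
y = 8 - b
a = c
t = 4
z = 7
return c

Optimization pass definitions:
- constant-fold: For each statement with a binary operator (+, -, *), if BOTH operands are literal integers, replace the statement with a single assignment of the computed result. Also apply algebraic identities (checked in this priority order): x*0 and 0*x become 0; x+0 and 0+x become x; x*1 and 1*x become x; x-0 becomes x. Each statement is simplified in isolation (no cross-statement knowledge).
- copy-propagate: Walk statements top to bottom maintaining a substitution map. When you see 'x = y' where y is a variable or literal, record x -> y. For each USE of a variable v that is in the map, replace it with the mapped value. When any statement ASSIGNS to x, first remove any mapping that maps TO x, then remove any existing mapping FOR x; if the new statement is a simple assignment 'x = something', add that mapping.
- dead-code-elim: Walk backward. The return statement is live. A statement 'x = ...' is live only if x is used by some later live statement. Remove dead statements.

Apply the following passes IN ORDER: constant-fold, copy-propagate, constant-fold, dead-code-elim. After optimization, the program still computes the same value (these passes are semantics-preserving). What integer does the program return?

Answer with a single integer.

Initial IR:
  c = 3
  b = c - 9
  x = 2
  y = 8 - b
  a = c
  t = 4
  z = 7
  return c
After constant-fold (8 stmts):
  c = 3
  b = c - 9
  x = 2
  y = 8 - b
  a = c
  t = 4
  z = 7
  return c
After copy-propagate (8 stmts):
  c = 3
  b = 3 - 9
  x = 2
  y = 8 - b
  a = 3
  t = 4
  z = 7
  return 3
After constant-fold (8 stmts):
  c = 3
  b = -6
  x = 2
  y = 8 - b
  a = 3
  t = 4
  z = 7
  return 3
After dead-code-elim (1 stmts):
  return 3
Evaluate:
  c = 3  =>  c = 3
  b = c - 9  =>  b = -6
  x = 2  =>  x = 2
  y = 8 - b  =>  y = 14
  a = c  =>  a = 3
  t = 4  =>  t = 4
  z = 7  =>  z = 7
  return c = 3

Answer: 3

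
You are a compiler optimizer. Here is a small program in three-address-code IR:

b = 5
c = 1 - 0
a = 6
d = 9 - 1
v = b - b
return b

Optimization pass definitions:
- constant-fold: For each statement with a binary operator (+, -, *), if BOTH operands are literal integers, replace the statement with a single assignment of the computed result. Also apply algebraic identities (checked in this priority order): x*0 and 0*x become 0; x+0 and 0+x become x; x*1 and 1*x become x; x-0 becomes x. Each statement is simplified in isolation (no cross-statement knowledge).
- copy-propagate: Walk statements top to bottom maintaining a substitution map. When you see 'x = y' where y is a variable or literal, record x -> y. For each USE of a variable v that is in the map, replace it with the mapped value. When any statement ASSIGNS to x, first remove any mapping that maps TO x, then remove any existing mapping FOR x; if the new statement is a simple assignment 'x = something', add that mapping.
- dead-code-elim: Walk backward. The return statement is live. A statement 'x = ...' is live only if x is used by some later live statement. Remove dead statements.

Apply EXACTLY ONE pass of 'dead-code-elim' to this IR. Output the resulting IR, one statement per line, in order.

Applying dead-code-elim statement-by-statement:
  [6] return b  -> KEEP (return); live=['b']
  [5] v = b - b  -> DEAD (v not live)
  [4] d = 9 - 1  -> DEAD (d not live)
  [3] a = 6  -> DEAD (a not live)
  [2] c = 1 - 0  -> DEAD (c not live)
  [1] b = 5  -> KEEP; live=[]
Result (2 stmts):
  b = 5
  return b

Answer: b = 5
return b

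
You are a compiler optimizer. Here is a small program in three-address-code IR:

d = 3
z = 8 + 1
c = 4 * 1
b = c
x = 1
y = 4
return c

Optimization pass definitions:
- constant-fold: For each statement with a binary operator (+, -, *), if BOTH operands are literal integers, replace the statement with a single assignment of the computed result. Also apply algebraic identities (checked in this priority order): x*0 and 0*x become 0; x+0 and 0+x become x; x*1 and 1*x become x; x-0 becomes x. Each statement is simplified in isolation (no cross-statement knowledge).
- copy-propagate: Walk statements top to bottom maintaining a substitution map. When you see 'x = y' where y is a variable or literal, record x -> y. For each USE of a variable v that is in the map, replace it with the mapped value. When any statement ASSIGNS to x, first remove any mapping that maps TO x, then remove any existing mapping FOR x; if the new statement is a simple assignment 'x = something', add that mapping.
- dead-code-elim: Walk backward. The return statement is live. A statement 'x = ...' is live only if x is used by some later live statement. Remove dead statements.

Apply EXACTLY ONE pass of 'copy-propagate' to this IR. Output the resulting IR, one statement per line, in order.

Answer: d = 3
z = 8 + 1
c = 4 * 1
b = c
x = 1
y = 4
return c

Derivation:
Applying copy-propagate statement-by-statement:
  [1] d = 3  (unchanged)
  [2] z = 8 + 1  (unchanged)
  [3] c = 4 * 1  (unchanged)
  [4] b = c  (unchanged)
  [5] x = 1  (unchanged)
  [6] y = 4  (unchanged)
  [7] return c  (unchanged)
Result (7 stmts):
  d = 3
  z = 8 + 1
  c = 4 * 1
  b = c
  x = 1
  y = 4
  return c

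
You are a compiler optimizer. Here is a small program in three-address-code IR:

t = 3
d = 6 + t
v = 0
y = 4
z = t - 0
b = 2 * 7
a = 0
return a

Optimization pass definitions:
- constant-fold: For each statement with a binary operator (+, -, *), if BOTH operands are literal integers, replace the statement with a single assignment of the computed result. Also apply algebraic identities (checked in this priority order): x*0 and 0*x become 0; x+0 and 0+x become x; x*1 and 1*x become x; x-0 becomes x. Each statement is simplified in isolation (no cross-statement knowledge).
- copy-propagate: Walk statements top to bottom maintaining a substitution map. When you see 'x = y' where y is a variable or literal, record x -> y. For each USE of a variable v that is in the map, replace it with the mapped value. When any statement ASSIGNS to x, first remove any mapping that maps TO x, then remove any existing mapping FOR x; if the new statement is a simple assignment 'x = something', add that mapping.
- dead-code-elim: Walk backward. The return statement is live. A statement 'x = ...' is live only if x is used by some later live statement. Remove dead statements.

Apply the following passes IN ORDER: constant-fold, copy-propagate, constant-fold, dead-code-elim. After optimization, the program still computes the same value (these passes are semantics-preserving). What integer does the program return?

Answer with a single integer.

Initial IR:
  t = 3
  d = 6 + t
  v = 0
  y = 4
  z = t - 0
  b = 2 * 7
  a = 0
  return a
After constant-fold (8 stmts):
  t = 3
  d = 6 + t
  v = 0
  y = 4
  z = t
  b = 14
  a = 0
  return a
After copy-propagate (8 stmts):
  t = 3
  d = 6 + 3
  v = 0
  y = 4
  z = 3
  b = 14
  a = 0
  return 0
After constant-fold (8 stmts):
  t = 3
  d = 9
  v = 0
  y = 4
  z = 3
  b = 14
  a = 0
  return 0
After dead-code-elim (1 stmts):
  return 0
Evaluate:
  t = 3  =>  t = 3
  d = 6 + t  =>  d = 9
  v = 0  =>  v = 0
  y = 4  =>  y = 4
  z = t - 0  =>  z = 3
  b = 2 * 7  =>  b = 14
  a = 0  =>  a = 0
  return a = 0

Answer: 0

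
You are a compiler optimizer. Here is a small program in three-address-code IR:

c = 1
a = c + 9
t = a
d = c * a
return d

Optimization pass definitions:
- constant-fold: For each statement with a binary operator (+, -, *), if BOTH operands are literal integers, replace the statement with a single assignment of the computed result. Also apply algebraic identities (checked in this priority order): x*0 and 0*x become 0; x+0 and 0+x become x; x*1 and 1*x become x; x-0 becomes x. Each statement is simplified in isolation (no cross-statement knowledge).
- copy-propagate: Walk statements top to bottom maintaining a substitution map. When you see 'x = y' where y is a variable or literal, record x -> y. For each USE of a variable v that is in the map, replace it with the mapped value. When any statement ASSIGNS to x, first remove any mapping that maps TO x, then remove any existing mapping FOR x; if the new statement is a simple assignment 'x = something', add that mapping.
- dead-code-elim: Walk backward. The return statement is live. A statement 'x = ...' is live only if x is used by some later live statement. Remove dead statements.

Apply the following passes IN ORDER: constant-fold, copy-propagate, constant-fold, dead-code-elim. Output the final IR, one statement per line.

Answer: a = 10
d = a
return d

Derivation:
Initial IR:
  c = 1
  a = c + 9
  t = a
  d = c * a
  return d
After constant-fold (5 stmts):
  c = 1
  a = c + 9
  t = a
  d = c * a
  return d
After copy-propagate (5 stmts):
  c = 1
  a = 1 + 9
  t = a
  d = 1 * a
  return d
After constant-fold (5 stmts):
  c = 1
  a = 10
  t = a
  d = a
  return d
After dead-code-elim (3 stmts):
  a = 10
  d = a
  return d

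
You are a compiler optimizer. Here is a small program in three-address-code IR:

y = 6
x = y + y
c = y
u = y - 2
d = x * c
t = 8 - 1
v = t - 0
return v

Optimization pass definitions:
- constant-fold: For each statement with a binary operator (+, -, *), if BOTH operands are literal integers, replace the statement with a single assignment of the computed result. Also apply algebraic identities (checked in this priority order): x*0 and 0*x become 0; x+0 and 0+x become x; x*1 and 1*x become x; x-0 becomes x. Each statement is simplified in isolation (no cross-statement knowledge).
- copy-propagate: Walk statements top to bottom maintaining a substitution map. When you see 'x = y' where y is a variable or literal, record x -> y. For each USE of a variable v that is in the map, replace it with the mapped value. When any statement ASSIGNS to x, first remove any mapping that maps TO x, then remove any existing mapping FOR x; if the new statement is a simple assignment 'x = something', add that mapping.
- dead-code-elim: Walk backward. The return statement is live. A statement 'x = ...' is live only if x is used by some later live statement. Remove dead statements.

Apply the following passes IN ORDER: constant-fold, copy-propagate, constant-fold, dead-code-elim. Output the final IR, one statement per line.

Answer: return 7

Derivation:
Initial IR:
  y = 6
  x = y + y
  c = y
  u = y - 2
  d = x * c
  t = 8 - 1
  v = t - 0
  return v
After constant-fold (8 stmts):
  y = 6
  x = y + y
  c = y
  u = y - 2
  d = x * c
  t = 7
  v = t
  return v
After copy-propagate (8 stmts):
  y = 6
  x = 6 + 6
  c = 6
  u = 6 - 2
  d = x * 6
  t = 7
  v = 7
  return 7
After constant-fold (8 stmts):
  y = 6
  x = 12
  c = 6
  u = 4
  d = x * 6
  t = 7
  v = 7
  return 7
After dead-code-elim (1 stmts):
  return 7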